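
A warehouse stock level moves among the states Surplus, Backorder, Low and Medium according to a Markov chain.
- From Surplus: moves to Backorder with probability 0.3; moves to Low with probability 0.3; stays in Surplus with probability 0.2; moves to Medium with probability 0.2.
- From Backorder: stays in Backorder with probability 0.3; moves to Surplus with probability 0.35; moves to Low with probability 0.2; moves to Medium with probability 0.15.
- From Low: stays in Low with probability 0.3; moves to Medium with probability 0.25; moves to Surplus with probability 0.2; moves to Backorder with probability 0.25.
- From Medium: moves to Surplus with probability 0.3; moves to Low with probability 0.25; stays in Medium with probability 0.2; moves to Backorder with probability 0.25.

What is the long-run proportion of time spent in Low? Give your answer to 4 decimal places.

0.2623

Let the stationary distribution be π with π = πP and π_1 + π_2 + π_3 + π_4 = 1.
π_1 = 0.2·π_1 + 0.35·π_2 + 0.2·π_3 + 0.3·π_4
π_2 = 0.3·π_1 + 0.3·π_2 + 0.25·π_3 + 0.25·π_4
π_3 = 0.3·π_1 + 0.2·π_2 + 0.3·π_3 + 0.25·π_4
Solving with the normalization constraint gives π = (0.2615, 0.2769, 0.2623, 0.1993).
So the stationary probability of Low is 0.2623.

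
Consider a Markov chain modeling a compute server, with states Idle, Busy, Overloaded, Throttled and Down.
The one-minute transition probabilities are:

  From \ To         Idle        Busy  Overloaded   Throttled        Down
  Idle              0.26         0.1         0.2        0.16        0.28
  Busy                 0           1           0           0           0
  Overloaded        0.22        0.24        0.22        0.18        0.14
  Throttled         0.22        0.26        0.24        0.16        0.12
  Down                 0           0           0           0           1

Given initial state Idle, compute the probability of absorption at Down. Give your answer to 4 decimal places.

0.5900

Let h(s) be the probability of absorption at Down starting from transient state s. Then h(Down) = 1 and h(Busy) = 0. By first-step analysis:
h(Idle) = 0.26·h(Idle) + 0.1·0 + 0.2·h(Overloaded) + 0.16·h(Throttled) + 0.28·1
h(Overloaded) = 0.22·h(Idle) + 0.24·0 + 0.22·h(Overloaded) + 0.18·h(Throttled) + 0.14·1
h(Throttled) = 0.22·h(Idle) + 0.26·0 + 0.24·h(Overloaded) + 0.16·h(Throttled) + 0.12·1
Solving: h(Idle) = 0.5900, h(Overloaded) = 0.4438, h(Throttled) = 0.4242.
Starting from Idle, the probability is 0.5900.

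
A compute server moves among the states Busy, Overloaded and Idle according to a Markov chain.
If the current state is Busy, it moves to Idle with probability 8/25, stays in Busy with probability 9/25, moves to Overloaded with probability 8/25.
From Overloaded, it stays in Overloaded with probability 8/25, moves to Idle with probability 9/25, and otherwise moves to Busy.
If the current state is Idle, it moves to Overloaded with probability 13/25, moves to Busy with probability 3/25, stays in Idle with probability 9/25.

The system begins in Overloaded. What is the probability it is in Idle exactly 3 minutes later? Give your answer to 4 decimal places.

0.3496

Propagate the distribution vector 3 minutes from Overloaded.
After 0 minutes: (0.0000, 1.0000, 0.0000)
After 1 minute: (0.3200, 0.3200, 0.3600)
After 2 minutes: (0.2608, 0.3920, 0.3472)
After 3 minutes: (0.2610, 0.3894, 0.3496)
P(in Idle after 3 minutes) = 0.3496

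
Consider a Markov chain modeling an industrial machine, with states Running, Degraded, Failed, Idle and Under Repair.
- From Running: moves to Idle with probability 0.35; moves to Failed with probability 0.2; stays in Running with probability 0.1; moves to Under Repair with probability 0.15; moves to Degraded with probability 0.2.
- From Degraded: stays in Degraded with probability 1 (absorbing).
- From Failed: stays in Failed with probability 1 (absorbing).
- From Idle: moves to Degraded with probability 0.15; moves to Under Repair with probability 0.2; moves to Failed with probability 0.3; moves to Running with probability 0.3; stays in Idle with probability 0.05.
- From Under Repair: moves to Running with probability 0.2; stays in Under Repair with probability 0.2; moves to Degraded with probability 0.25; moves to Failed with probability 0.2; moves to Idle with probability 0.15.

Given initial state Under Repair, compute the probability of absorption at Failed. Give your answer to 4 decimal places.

Let h(s) be the probability of absorption at Failed starting from transient state s. Then h(Failed) = 1 and h(Degraded) = 0. By first-step analysis:
h(Running) = 0.1·h(Running) + 0.2·0 + 0.2·1 + 0.35·h(Idle) + 0.15·h(Under Repair)
h(Idle) = 0.3·h(Running) + 0.15·0 + 0.3·1 + 0.05·h(Idle) + 0.2·h(Under Repair)
h(Under Repair) = 0.2·h(Running) + 0.25·0 + 0.2·1 + 0.15·h(Idle) + 0.2·h(Under Repair)
Solving: h(Running) = 0.5332, h(Idle) = 0.5881, h(Under Repair) = 0.4936.
Starting from Under Repair, the probability is 0.4936.

0.4936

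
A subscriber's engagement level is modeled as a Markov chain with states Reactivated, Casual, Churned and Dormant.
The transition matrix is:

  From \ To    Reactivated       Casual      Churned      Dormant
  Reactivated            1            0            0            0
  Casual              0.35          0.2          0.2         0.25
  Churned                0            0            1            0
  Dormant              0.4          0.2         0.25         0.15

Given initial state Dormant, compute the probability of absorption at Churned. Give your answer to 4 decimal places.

0.3810

Let h(s) be the probability of absorption at Churned starting from transient state s. Then h(Churned) = 1 and h(Reactivated) = 0. By first-step analysis:
h(Casual) = 0.35·0 + 0.2·h(Casual) + 0.2·1 + 0.25·h(Dormant)
h(Dormant) = 0.4·0 + 0.2·h(Casual) + 0.25·1 + 0.15·h(Dormant)
Solving: h(Casual) = 0.3690, h(Dormant) = 0.3810.
Starting from Dormant, the probability is 0.3810.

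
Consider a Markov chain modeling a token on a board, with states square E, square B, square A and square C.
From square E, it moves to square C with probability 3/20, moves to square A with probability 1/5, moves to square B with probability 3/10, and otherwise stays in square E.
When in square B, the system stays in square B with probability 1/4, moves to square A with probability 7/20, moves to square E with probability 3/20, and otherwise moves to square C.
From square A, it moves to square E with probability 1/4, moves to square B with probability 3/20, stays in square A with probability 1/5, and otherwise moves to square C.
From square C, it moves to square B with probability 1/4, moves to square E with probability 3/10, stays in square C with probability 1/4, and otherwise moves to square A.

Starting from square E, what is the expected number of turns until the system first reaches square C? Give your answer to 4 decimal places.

Let t(s) be the expected number of turns to first reach square C from state s, with t(square C) = 0. Conditioning on the first turn:
t(square E) = 1 + 0.35·t(square E) + 0.3·t(square B) + 0.2·t(square A)
t(square B) = 1 + 0.15·t(square E) + 0.25·t(square B) + 0.35·t(square A)
t(square A) = 1 + 0.25·t(square E) + 0.15·t(square B) + 0.2·t(square A)
Solving: t(square E) = 4.2623, t(square B) = 3.7158, t(square A) = 3.2787.
Expected turns from square E to square C: 4.2623.

4.2623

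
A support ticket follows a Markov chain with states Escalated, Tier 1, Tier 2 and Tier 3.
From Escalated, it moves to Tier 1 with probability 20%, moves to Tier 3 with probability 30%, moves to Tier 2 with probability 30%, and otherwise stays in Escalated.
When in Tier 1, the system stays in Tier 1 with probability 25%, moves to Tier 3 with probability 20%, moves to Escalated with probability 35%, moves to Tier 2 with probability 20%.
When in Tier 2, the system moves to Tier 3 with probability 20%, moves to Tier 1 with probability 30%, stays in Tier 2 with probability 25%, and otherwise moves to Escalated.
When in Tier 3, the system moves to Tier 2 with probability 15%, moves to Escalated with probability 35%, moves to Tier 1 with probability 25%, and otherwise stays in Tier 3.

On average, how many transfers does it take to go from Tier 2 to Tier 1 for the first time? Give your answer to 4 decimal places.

3.8164

Let t(s) be the expected number of transfers to first reach Tier 1 from state s, with t(Tier 1) = 0. Conditioning on the first transfer:
t(Escalated) = 1 + 0.2·t(Escalated) + 0.3·t(Tier 2) + 0.3·t(Tier 3)
t(Tier 2) = 1 + 0.25·t(Escalated) + 0.25·t(Tier 2) + 0.2·t(Tier 3)
t(Tier 3) = 1 + 0.35·t(Escalated) + 0.15·t(Tier 2) + 0.25·t(Tier 3)
Solving: t(Escalated) = 4.2029, t(Tier 2) = 3.8164, t(Tier 3) = 4.0580.
Expected transfers from Tier 2 to Tier 1: 3.8164.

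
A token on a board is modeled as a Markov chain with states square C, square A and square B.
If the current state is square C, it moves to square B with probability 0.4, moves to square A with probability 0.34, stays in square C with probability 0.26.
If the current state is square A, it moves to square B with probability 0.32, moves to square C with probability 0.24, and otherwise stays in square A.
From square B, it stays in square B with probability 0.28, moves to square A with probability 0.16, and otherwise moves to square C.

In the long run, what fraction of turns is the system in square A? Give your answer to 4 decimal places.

Let the stationary distribution be π with π = πP and π_1 + π_2 + π_3 = 1.
π_1 = 0.26·π_1 + 0.24·π_2 + 0.56·π_3
π_2 = 0.34·π_1 + 0.44·π_2 + 0.16·π_3
Solving with the normalization constraint gives π = (0.3543, 0.3108, 0.3349).
So the stationary probability of square A is 0.3108.

0.3108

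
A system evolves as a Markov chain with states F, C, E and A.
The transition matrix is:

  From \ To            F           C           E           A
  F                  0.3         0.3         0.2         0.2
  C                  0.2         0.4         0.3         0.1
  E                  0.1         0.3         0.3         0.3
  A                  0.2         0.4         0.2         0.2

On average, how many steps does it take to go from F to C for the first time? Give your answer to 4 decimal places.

Let t(s) be the expected number of steps to first reach C from state s, with t(C) = 0. Conditioning on the first step:
t(F) = 1 + 0.3·t(F) + 0.2·t(E) + 0.2·t(A)
t(E) = 1 + 0.1·t(F) + 0.3·t(E) + 0.3·t(A)
t(A) = 1 + 0.2·t(F) + 0.2·t(E) + 0.2·t(A)
Solving: t(F) = 3.1034, t(E) = 3.0690, t(A) = 2.7931.
Expected steps from F to C: 3.1034.

3.1034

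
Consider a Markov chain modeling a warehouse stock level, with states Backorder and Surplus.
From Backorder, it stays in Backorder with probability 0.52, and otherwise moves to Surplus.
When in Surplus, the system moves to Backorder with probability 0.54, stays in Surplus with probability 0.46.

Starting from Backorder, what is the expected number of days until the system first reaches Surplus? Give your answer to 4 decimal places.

Let t(s) be the expected number of days to first reach Surplus from state s, with t(Surplus) = 0. Conditioning on the first day:
t(Backorder) = 1 + 0.52·t(Backorder)
Solving: t(Backorder) = 2.0833.
Expected days from Backorder to Surplus: 2.0833.

2.0833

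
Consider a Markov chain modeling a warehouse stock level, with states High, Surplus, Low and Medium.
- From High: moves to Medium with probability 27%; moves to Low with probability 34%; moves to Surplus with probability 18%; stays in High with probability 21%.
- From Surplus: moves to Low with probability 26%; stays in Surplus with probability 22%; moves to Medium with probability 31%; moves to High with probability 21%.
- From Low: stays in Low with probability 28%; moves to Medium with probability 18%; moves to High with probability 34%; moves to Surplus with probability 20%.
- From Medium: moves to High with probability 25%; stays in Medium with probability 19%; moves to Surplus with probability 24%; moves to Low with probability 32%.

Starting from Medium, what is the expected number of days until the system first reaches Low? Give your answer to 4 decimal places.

Let t(s) be the expected number of days to first reach Low from state s, with t(Low) = 0. Conditioning on the first day:
t(High) = 1 + 0.21·t(High) + 0.18·t(Surplus) + 0.27·t(Medium)
t(Surplus) = 1 + 0.21·t(High) + 0.22·t(Surplus) + 0.31·t(Medium)
t(Medium) = 1 + 0.25·t(High) + 0.24·t(Surplus) + 0.19·t(Medium)
Solving: t(High) = 3.1391, t(Surplus) = 3.4037, t(Medium) = 3.2119.
Expected days from Medium to Low: 3.2119.

3.2119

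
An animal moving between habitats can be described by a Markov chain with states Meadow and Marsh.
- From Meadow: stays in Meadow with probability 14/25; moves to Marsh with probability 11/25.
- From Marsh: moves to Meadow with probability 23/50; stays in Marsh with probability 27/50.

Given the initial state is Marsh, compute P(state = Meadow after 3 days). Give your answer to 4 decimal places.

0.5106

Propagate the distribution vector 3 days from Marsh.
After 0 days: (0.0000, 1.0000)
After 1 day: (0.4600, 0.5400)
After 2 days: (0.5060, 0.4940)
After 3 days: (0.5106, 0.4894)
P(in Meadow after 3 days) = 0.5106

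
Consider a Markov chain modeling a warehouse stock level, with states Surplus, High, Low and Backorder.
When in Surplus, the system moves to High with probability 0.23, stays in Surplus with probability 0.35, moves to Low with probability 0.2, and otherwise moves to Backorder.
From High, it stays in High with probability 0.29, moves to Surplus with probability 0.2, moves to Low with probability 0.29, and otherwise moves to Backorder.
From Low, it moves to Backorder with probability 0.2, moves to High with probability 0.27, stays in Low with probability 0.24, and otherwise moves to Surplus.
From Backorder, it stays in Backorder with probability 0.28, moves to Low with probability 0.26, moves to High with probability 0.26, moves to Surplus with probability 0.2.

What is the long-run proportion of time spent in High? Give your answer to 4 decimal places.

Let the stationary distribution be π with π = πP and π_1 + π_2 + π_3 + π_4 = 1.
π_1 = 0.35·π_1 + 0.2·π_2 + 0.29·π_3 + 0.2·π_4
π_2 = 0.23·π_1 + 0.29·π_2 + 0.27·π_3 + 0.26·π_4
π_3 = 0.2·π_1 + 0.29·π_2 + 0.24·π_3 + 0.26·π_4
Solving with the normalization constraint gives π = (0.2615, 0.2625, 0.2472, 0.2288).
So the stationary probability of High is 0.2625.

0.2625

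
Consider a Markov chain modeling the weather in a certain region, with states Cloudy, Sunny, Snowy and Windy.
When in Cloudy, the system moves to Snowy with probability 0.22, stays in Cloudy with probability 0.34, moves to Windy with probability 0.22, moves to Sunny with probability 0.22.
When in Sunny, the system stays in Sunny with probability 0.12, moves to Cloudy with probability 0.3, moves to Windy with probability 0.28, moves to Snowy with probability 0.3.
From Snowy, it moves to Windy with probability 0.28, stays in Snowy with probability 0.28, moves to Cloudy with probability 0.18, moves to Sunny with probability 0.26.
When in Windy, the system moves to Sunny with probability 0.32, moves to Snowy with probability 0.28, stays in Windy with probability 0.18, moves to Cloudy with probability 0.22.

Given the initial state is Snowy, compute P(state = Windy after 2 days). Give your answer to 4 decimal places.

Propagate the distribution vector 2 days from Snowy.
After 0 days: (0.0000, 0.0000, 1.0000, 0.0000)
After 1 day: (0.1800, 0.2600, 0.2800, 0.2800)
After 2 days: (0.2512, 0.2332, 0.2744, 0.2412)
P(in Windy after 2 days) = 0.2412

0.2412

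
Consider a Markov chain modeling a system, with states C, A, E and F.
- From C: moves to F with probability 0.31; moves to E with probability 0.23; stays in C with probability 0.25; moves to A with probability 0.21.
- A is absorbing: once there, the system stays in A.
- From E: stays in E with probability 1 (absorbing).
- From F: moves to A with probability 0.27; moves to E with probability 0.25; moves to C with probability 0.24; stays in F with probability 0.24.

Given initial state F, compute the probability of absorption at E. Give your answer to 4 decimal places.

0.4897

Let h(s) be the probability of absorption at E starting from transient state s. Then h(E) = 1 and h(A) = 0. By first-step analysis:
h(C) = 0.25·h(C) + 0.21·0 + 0.23·1 + 0.31·h(F)
h(F) = 0.24·h(C) + 0.27·0 + 0.25·1 + 0.24·h(F)
Solving: h(C) = 0.5091, h(F) = 0.4897.
Starting from F, the probability is 0.4897.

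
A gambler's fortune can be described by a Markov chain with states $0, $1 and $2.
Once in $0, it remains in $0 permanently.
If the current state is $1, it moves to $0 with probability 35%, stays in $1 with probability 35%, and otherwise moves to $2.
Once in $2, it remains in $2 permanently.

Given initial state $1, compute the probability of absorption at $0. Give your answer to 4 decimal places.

0.5385

Let h(s) be the probability of absorption at $0 starting from transient state s. Then h($0) = 1 and h($2) = 0. By first-step analysis:
h($1) = 0.35·1 + 0.35·h($1) + 0.3·0
Solving: h($1) = 0.5385.
Starting from $1, the probability is 0.5385.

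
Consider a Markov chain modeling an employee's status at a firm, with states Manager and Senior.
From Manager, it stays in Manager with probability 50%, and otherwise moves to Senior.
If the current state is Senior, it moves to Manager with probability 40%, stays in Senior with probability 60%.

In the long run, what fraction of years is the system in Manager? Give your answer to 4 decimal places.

0.4444

Let the stationary distribution be π with π = πP and π_1 + π_2 = 1.
π_1 = 0.5·π_1 + 0.4·π_2
Solving with the normalization constraint gives π = (0.4444, 0.5556).
So the stationary probability of Manager is 0.4444.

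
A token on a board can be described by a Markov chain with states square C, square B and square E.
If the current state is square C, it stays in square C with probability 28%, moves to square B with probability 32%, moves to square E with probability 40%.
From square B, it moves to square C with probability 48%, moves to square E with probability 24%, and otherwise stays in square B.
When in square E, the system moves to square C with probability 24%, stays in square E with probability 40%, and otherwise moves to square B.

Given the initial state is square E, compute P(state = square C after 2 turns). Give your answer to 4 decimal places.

Sum over the intermediate state after 1 turn:
P = P(square E→square C)·P(square C→square C) + P(square E→square B)·P(square B→square C) + P(square E→square E)·P(square E→square C)
  = 0.24×0.28 + 0.36×0.48 + 0.4×0.24
  = 0.0672 + 0.1728 + 0.0960 = 0.3360

0.3360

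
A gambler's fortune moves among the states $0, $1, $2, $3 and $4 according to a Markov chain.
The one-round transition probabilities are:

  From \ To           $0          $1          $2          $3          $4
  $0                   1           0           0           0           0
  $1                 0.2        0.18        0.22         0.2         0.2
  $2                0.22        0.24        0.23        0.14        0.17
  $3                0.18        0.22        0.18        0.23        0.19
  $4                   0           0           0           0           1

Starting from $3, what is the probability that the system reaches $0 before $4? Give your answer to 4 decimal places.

0.5053

Let h(s) be the probability of absorption at $0 starting from transient state s. Then h($0) = 1 and h($4) = 0. By first-step analysis:
h($1) = 0.2·1 + 0.18·h($1) + 0.22·h($2) + 0.2·h($3) + 0.2·0
h($2) = 0.22·1 + 0.24·h($1) + 0.23·h($2) + 0.14·h($3) + 0.17·0
h($3) = 0.18·1 + 0.22·h($1) + 0.18·h($2) + 0.23·h($3) + 0.19·0
Solving: h($1) = 0.5112, h($2) = 0.5369, h($3) = 0.5053.
Starting from $3, the probability is 0.5053.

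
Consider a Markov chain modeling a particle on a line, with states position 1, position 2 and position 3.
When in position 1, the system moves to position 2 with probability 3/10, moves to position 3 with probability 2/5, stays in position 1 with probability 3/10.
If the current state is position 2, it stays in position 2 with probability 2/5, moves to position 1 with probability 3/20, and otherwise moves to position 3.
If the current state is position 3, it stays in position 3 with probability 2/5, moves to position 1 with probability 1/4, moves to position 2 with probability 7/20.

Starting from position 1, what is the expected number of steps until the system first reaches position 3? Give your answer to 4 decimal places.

2.4000

Let t(s) be the expected number of steps to first reach position 3 from state s, with t(position 3) = 0. Conditioning on the first step:
t(position 1) = 1 + 0.3·t(position 1) + 0.3·t(position 2)
t(position 2) = 1 + 0.15·t(position 1) + 0.4·t(position 2)
Solving: t(position 1) = 2.4000, t(position 2) = 2.2667.
Expected steps from position 1 to position 3: 2.4000.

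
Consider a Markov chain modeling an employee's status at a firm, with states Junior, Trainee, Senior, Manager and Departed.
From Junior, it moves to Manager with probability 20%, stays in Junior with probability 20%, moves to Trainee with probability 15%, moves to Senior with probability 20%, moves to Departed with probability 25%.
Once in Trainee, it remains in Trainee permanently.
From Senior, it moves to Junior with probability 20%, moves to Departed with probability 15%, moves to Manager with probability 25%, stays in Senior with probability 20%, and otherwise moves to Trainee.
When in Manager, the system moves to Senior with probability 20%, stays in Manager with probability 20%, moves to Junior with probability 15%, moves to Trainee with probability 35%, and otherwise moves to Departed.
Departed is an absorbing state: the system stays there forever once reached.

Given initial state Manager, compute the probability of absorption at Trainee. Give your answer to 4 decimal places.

Let h(s) be the probability of absorption at Trainee starting from transient state s. Then h(Trainee) = 1 and h(Departed) = 0. By first-step analysis:
h(Junior) = 0.2·h(Junior) + 0.15·1 + 0.2·h(Senior) + 0.2·h(Manager) + 0.25·0
h(Senior) = 0.2·h(Junior) + 0.2·1 + 0.2·h(Senior) + 0.25·h(Manager) + 0.15·0
h(Manager) = 0.15·h(Junior) + 0.35·1 + 0.2·h(Senior) + 0.2·h(Manager) + 0.1·0
Solving: h(Junior) = 0.5044, h(Senior) = 0.5883, h(Manager) = 0.6792.
Starting from Manager, the probability is 0.6792.

0.6792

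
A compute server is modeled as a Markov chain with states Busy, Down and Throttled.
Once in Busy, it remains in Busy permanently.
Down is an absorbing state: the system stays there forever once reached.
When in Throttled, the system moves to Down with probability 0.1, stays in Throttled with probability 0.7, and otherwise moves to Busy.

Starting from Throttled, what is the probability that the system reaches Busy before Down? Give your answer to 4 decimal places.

Let h(s) be the probability of absorption at Busy starting from transient state s. Then h(Busy) = 1 and h(Down) = 0. By first-step analysis:
h(Throttled) = 0.2·1 + 0.1·0 + 0.7·h(Throttled)
Solving: h(Throttled) = 0.6667.
Starting from Throttled, the probability is 0.6667.

0.6667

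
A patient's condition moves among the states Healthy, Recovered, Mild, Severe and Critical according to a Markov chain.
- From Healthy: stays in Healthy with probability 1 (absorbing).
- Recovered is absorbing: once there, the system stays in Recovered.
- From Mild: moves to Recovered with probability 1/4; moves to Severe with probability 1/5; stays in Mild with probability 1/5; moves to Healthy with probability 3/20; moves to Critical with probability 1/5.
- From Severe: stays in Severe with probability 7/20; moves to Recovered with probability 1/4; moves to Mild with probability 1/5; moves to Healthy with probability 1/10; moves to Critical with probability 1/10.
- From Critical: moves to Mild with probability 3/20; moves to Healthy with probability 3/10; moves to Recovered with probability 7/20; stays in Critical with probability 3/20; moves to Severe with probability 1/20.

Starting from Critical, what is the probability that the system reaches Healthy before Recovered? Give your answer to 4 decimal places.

0.4404

Let h(s) be the probability of absorption at Healthy starting from transient state s. Then h(Healthy) = 1 and h(Recovered) = 0. By first-step analysis:
h(Mild) = 0.15·1 + 0.25·0 + 0.2·h(Mild) + 0.2·h(Severe) + 0.2·h(Critical)
h(Severe) = 0.1·1 + 0.25·0 + 0.2·h(Mild) + 0.35·h(Severe) + 0.1·h(Critical)
h(Critical) = 0.3·1 + 0.35·0 + 0.15·h(Mild) + 0.05·h(Severe) + 0.15·h(Critical)
Solving: h(Mild) = 0.3824, h(Severe) = 0.3393, h(Critical) = 0.4404.
Starting from Critical, the probability is 0.4404.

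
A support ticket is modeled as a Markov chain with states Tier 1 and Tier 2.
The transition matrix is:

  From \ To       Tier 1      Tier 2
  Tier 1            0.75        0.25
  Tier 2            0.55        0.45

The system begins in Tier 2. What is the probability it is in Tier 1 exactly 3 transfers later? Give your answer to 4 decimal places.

0.6820

Propagate the distribution vector 3 transfers from Tier 2.
After 0 transfers: (0.0000, 1.0000)
After 1 transfer: (0.5500, 0.4500)
After 2 transfers: (0.6600, 0.3400)
After 3 transfers: (0.6820, 0.3180)
P(in Tier 1 after 3 transfers) = 0.6820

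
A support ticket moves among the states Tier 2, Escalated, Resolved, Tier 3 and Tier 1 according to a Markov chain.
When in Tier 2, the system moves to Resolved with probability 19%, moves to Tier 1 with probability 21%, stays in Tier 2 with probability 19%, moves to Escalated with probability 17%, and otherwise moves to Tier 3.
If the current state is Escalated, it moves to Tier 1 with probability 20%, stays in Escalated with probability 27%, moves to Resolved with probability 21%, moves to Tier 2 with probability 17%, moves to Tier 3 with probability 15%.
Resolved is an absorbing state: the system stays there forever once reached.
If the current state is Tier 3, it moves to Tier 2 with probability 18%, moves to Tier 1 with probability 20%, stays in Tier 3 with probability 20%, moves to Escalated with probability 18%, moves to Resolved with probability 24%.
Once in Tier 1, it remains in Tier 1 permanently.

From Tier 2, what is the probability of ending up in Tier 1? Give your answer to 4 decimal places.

Let h(s) be the probability of absorption at Tier 1 starting from transient state s. Then h(Tier 1) = 1 and h(Resolved) = 0. By first-step analysis:
h(Tier 2) = 0.19·h(Tier 2) + 0.17·h(Escalated) + 0.19·0 + 0.24·h(Tier 3) + 0.21·1
h(Escalated) = 0.17·h(Tier 2) + 0.27·h(Escalated) + 0.21·0 + 0.15·h(Tier 3) + 0.2·1
h(Tier 3) = 0.18·h(Tier 2) + 0.18·h(Escalated) + 0.24·0 + 0.2·h(Tier 3) + 0.2·1
Solving: h(Tier 2) = 0.5017, h(Escalated) = 0.4879, h(Tier 3) = 0.4727.
Starting from Tier 2, the probability is 0.5017.

0.5017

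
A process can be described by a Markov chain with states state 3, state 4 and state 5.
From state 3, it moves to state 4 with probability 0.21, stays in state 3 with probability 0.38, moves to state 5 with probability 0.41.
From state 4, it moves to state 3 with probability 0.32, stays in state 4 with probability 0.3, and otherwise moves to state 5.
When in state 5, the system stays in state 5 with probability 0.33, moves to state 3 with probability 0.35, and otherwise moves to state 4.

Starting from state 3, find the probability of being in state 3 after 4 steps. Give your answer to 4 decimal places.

0.3523

Propagate the distribution vector 4 steps from state 3.
After 0 steps: (1.0000, 0.0000, 0.0000)
After 1 step: (0.3800, 0.2100, 0.4100)
After 2 steps: (0.3551, 0.2740, 0.3709)
After 3 steps: (0.3524, 0.2755, 0.3721)
After 4 steps: (0.3523, 0.2757, 0.3720)
P(in state 3 after 4 steps) = 0.3523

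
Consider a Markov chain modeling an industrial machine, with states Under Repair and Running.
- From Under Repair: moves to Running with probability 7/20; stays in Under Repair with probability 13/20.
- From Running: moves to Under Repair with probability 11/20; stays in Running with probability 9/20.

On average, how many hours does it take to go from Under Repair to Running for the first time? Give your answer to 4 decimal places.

2.8571

Let t(s) be the expected number of hours to first reach Running from state s, with t(Running) = 0. Conditioning on the first hour:
t(Under Repair) = 1 + 0.65·t(Under Repair)
Solving: t(Under Repair) = 2.8571.
Expected hours from Under Repair to Running: 2.8571.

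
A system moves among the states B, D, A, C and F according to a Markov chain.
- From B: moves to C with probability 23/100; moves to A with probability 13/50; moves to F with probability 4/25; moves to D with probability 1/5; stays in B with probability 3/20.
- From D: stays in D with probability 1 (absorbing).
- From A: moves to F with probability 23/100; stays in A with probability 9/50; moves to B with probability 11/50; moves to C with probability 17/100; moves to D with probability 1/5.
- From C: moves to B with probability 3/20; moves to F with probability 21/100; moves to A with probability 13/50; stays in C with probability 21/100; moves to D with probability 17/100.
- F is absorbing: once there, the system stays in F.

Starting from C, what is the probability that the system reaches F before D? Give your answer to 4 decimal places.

Let h(s) be the probability of absorption at F starting from transient state s. Then h(F) = 1 and h(D) = 0. By first-step analysis:
h(B) = 0.15·h(B) + 0.2·0 + 0.26·h(A) + 0.23·h(C) + 0.16·1
h(A) = 0.22·h(B) + 0.2·0 + 0.18·h(A) + 0.17·h(C) + 0.23·1
h(C) = 0.15·h(B) + 0.17·0 + 0.26·h(A) + 0.21·h(C) + 0.21·1
Solving: h(B) = 0.4918, h(A) = 0.5226, h(C) = 0.5312.
Starting from C, the probability is 0.5312.

0.5312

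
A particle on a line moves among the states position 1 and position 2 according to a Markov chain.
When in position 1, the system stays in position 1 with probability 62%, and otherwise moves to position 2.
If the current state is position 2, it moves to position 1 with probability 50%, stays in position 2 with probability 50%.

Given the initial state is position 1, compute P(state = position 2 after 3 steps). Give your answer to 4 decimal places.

0.4311

Propagate the distribution vector 3 steps from position 1.
After 0 steps: (1.0000, 0.0000)
After 1 step: (0.6200, 0.3800)
After 2 steps: (0.5744, 0.4256)
After 3 steps: (0.5689, 0.4311)
P(in position 2 after 3 steps) = 0.4311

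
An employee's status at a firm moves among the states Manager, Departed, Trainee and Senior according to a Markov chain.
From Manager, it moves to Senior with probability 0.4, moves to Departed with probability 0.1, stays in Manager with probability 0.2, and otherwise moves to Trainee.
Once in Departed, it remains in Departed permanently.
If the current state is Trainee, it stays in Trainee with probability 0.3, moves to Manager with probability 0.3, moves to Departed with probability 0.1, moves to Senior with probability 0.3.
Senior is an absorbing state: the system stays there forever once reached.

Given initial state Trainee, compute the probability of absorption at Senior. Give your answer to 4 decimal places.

0.7660

Let h(s) be the probability of absorption at Senior starting from transient state s. Then h(Senior) = 1 and h(Departed) = 0. By first-step analysis:
h(Manager) = 0.2·h(Manager) + 0.1·0 + 0.3·h(Trainee) + 0.4·1
h(Trainee) = 0.3·h(Manager) + 0.1·0 + 0.3·h(Trainee) + 0.3·1
Solving: h(Manager) = 0.7872, h(Trainee) = 0.7660.
Starting from Trainee, the probability is 0.7660.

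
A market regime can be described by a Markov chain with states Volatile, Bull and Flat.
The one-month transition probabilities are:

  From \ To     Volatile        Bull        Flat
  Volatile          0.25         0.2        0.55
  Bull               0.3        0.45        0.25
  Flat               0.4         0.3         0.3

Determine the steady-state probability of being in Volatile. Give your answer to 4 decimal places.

Let the stationary distribution be π with π = πP and π_1 + π_2 + π_3 = 1.
π_1 = 0.25·π_1 + 0.3·π_2 + 0.4·π_3
π_2 = 0.2·π_1 + 0.45·π_2 + 0.3·π_3
Solving with the normalization constraint gives π = (0.3204, 0.3152, 0.3643).
So the stationary probability of Volatile is 0.3204.

0.3204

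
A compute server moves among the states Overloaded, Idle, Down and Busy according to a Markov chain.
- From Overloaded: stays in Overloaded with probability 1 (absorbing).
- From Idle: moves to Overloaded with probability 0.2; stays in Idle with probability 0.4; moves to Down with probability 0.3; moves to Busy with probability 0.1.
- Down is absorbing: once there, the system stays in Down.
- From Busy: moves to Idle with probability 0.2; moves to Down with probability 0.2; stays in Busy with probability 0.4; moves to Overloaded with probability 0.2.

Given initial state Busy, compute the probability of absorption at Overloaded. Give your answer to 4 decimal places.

0.4706

Let h(s) be the probability of absorption at Overloaded starting from transient state s. Then h(Overloaded) = 1 and h(Down) = 0. By first-step analysis:
h(Idle) = 0.2·1 + 0.4·h(Idle) + 0.3·0 + 0.1·h(Busy)
h(Busy) = 0.2·1 + 0.2·h(Idle) + 0.2·0 + 0.4·h(Busy)
Solving: h(Idle) = 0.4118, h(Busy) = 0.4706.
Starting from Busy, the probability is 0.4706.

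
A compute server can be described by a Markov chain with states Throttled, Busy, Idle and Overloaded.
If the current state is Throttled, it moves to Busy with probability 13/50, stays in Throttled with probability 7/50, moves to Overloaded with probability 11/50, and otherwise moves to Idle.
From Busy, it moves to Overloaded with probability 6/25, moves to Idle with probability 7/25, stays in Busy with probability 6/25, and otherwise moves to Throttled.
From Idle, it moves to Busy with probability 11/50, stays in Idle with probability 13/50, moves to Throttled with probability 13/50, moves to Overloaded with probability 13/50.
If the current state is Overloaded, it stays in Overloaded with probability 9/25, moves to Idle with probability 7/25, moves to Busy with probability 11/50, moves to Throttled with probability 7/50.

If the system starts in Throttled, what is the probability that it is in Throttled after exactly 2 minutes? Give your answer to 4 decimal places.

Propagate the distribution vector 2 minutes from Throttled.
After 0 minutes: (1.0000, 0.0000, 0.0000, 0.0000)
After 1 minute: (0.1400, 0.2600, 0.3800, 0.2200)
After 2 minutes: (0.2116, 0.2308, 0.2864, 0.2712)
P(in Throttled after 2 minutes) = 0.2116

0.2116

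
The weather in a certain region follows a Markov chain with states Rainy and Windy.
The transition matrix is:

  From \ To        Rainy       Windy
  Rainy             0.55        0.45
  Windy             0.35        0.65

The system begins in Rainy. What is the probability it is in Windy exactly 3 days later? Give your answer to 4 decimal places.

Propagate the distribution vector 3 days from Rainy.
After 0 days: (1.0000, 0.0000)
After 1 day: (0.5500, 0.4500)
After 2 days: (0.4600, 0.5400)
After 3 days: (0.4420, 0.5580)
P(in Windy after 3 days) = 0.5580

0.5580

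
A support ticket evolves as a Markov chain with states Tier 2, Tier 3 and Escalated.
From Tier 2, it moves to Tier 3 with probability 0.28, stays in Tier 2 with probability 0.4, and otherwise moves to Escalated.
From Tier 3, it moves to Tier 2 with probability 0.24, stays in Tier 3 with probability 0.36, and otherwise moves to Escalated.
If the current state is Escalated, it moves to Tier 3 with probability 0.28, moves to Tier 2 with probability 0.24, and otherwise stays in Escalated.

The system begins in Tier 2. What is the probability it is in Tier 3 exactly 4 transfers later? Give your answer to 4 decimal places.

0.3043

Propagate the distribution vector 4 transfers from Tier 2.
After 0 transfers: (1.0000, 0.0000, 0.0000)
After 1 transfer: (0.4000, 0.2800, 0.3200)
After 2 transfers: (0.3040, 0.3024, 0.3936)
After 3 transfers: (0.2886, 0.3042, 0.4072)
After 4 transfers: (0.2862, 0.3043, 0.4095)
P(in Tier 3 after 4 transfers) = 0.3043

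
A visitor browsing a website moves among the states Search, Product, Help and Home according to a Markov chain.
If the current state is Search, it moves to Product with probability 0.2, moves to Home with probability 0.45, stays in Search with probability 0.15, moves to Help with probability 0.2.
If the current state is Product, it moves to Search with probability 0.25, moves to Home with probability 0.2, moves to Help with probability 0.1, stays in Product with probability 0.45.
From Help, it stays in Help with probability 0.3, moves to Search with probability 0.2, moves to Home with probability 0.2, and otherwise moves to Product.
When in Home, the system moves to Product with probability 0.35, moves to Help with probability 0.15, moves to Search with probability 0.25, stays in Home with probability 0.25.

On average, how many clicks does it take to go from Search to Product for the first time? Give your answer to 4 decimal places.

Let t(s) be the expected number of clicks to first reach Product from state s, with t(Product) = 0. Conditioning on the first click:
t(Search) = 1 + 0.15·t(Search) + 0.2·t(Help) + 0.45·t(Home)
t(Help) = 1 + 0.2·t(Search) + 0.3·t(Help) + 0.2·t(Home)
t(Home) = 1 + 0.25·t(Search) + 0.15·t(Help) + 0.25·t(Home)
Solving: t(Search) = 3.7002, t(Help) = 3.4142, t(Home) = 3.2496.
Expected clicks from Search to Product: 3.7002.

3.7002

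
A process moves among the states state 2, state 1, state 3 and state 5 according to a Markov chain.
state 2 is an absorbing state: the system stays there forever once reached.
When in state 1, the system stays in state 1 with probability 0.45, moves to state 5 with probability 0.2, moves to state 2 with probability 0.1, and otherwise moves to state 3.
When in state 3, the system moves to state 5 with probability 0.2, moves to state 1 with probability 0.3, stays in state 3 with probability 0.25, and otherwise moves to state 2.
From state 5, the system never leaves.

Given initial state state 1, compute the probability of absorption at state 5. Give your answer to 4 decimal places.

0.5926

Let h(s) be the probability of absorption at state 5 starting from transient state s. Then h(state 5) = 1 and h(state 2) = 0. By first-step analysis:
h(state 1) = 0.1·0 + 0.45·h(state 1) + 0.25·h(state 3) + 0.2·1
h(state 3) = 0.25·0 + 0.3·h(state 1) + 0.25·h(state 3) + 0.2·1
Solving: h(state 1) = 0.5926, h(state 3) = 0.5037.
Starting from state 1, the probability is 0.5926.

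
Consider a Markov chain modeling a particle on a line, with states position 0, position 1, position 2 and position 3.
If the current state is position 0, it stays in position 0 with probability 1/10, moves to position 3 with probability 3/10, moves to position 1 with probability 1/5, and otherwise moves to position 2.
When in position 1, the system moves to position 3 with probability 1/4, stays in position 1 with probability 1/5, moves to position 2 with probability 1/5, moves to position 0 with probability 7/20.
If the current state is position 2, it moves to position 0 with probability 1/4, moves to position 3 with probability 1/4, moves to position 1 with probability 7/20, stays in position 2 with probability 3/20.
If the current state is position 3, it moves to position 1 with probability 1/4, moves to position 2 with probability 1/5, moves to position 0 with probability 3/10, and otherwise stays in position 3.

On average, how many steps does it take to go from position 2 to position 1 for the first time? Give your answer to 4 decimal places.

3.4537

Let t(s) be the expected number of steps to first reach position 1 from state s, with t(position 1) = 0. Conditioning on the first step:
t(position 0) = 1 + 0.1·t(position 0) + 0.4·t(position 2) + 0.3·t(position 3)
t(position 2) = 1 + 0.25·t(position 0) + 0.15·t(position 2) + 0.25·t(position 3)
t(position 3) = 1 + 0.3·t(position 0) + 0.2·t(position 2) + 0.25·t(position 3)
Solving: t(position 0) = 3.9202, t(position 2) = 3.4537, t(position 3) = 3.8224.
Expected steps from position 2 to position 1: 3.4537.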